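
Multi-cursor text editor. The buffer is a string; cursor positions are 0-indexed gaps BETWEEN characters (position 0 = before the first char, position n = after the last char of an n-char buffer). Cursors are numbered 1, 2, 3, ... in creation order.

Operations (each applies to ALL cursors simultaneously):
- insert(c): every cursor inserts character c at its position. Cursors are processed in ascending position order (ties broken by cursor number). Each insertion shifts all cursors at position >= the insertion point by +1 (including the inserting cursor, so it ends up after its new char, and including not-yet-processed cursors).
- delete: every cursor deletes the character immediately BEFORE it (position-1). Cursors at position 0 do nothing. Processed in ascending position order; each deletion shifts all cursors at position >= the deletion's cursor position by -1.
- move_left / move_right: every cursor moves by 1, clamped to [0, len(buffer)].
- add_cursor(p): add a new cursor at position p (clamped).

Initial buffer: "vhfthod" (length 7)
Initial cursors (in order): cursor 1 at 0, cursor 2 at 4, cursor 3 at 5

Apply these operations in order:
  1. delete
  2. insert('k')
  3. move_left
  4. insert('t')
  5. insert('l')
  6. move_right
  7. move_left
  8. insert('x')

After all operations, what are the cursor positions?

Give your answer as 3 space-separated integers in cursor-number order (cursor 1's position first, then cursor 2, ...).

After op 1 (delete): buffer="vhfod" (len 5), cursors c1@0 c2@3 c3@3, authorship .....
After op 2 (insert('k')): buffer="kvhfkkod" (len 8), cursors c1@1 c2@6 c3@6, authorship 1...23..
After op 3 (move_left): buffer="kvhfkkod" (len 8), cursors c1@0 c2@5 c3@5, authorship 1...23..
After op 4 (insert('t')): buffer="tkvhfkttkod" (len 11), cursors c1@1 c2@8 c3@8, authorship 11...2233..
After op 5 (insert('l')): buffer="tlkvhfkttllkod" (len 14), cursors c1@2 c2@11 c3@11, authorship 111...223233..
After op 6 (move_right): buffer="tlkvhfkttllkod" (len 14), cursors c1@3 c2@12 c3@12, authorship 111...223233..
After op 7 (move_left): buffer="tlkvhfkttllkod" (len 14), cursors c1@2 c2@11 c3@11, authorship 111...223233..
After op 8 (insert('x')): buffer="tlxkvhfkttllxxkod" (len 17), cursors c1@3 c2@14 c3@14, authorship 1111...22323233..

Answer: 3 14 14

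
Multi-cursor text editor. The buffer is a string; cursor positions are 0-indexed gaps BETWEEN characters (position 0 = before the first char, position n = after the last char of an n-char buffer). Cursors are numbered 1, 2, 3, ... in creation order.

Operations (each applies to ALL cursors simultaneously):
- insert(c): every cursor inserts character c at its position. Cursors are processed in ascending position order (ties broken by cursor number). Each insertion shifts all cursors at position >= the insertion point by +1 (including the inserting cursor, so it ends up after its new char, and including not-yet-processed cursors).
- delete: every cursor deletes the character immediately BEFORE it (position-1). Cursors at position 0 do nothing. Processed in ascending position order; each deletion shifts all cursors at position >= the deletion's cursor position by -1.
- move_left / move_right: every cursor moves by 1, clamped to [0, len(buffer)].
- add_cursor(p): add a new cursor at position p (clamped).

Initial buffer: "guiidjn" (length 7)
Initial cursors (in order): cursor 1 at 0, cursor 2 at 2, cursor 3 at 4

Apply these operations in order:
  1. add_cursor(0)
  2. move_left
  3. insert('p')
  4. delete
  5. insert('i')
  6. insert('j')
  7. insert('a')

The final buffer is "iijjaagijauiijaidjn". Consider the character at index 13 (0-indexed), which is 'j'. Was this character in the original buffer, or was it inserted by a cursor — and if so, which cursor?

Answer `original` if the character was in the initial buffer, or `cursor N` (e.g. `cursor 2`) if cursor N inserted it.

Answer: cursor 3

Derivation:
After op 1 (add_cursor(0)): buffer="guiidjn" (len 7), cursors c1@0 c4@0 c2@2 c3@4, authorship .......
After op 2 (move_left): buffer="guiidjn" (len 7), cursors c1@0 c4@0 c2@1 c3@3, authorship .......
After op 3 (insert('p')): buffer="ppgpuipidjn" (len 11), cursors c1@2 c4@2 c2@4 c3@7, authorship 14.2..3....
After op 4 (delete): buffer="guiidjn" (len 7), cursors c1@0 c4@0 c2@1 c3@3, authorship .......
After op 5 (insert('i')): buffer="iigiuiiidjn" (len 11), cursors c1@2 c4@2 c2@4 c3@7, authorship 14.2..3....
After op 6 (insert('j')): buffer="iijjgijuiijidjn" (len 15), cursors c1@4 c4@4 c2@7 c3@11, authorship 1414.22..33....
After op 7 (insert('a')): buffer="iijjaagijauiijaidjn" (len 19), cursors c1@6 c4@6 c2@10 c3@15, authorship 141414.222..333....
Authorship (.=original, N=cursor N): 1 4 1 4 1 4 . 2 2 2 . . 3 3 3 . . . .
Index 13: author = 3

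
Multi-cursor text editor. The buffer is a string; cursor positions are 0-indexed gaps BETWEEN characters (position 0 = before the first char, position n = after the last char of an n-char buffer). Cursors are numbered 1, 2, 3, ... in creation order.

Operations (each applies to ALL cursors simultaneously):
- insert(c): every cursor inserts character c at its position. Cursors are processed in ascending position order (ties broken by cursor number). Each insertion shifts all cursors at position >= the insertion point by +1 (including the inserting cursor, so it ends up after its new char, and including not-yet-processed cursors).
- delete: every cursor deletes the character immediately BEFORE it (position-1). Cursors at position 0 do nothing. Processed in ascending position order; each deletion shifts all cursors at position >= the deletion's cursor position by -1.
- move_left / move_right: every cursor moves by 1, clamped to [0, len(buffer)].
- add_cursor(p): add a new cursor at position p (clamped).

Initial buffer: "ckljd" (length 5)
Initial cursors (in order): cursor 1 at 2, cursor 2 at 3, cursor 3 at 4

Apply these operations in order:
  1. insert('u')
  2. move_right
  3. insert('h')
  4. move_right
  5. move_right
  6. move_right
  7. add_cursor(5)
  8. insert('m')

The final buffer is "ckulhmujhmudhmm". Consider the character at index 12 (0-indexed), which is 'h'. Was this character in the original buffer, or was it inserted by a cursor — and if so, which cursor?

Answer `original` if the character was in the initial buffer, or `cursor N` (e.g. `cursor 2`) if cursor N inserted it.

Answer: cursor 3

Derivation:
After op 1 (insert('u')): buffer="ckulujud" (len 8), cursors c1@3 c2@5 c3@7, authorship ..1.2.3.
After op 2 (move_right): buffer="ckulujud" (len 8), cursors c1@4 c2@6 c3@8, authorship ..1.2.3.
After op 3 (insert('h')): buffer="ckulhujhudh" (len 11), cursors c1@5 c2@8 c3@11, authorship ..1.12.23.3
After op 4 (move_right): buffer="ckulhujhudh" (len 11), cursors c1@6 c2@9 c3@11, authorship ..1.12.23.3
After op 5 (move_right): buffer="ckulhujhudh" (len 11), cursors c1@7 c2@10 c3@11, authorship ..1.12.23.3
After op 6 (move_right): buffer="ckulhujhudh" (len 11), cursors c1@8 c2@11 c3@11, authorship ..1.12.23.3
After op 7 (add_cursor(5)): buffer="ckulhujhudh" (len 11), cursors c4@5 c1@8 c2@11 c3@11, authorship ..1.12.23.3
After op 8 (insert('m')): buffer="ckulhmujhmudhmm" (len 15), cursors c4@6 c1@10 c2@15 c3@15, authorship ..1.142.213.323
Authorship (.=original, N=cursor N): . . 1 . 1 4 2 . 2 1 3 . 3 2 3
Index 12: author = 3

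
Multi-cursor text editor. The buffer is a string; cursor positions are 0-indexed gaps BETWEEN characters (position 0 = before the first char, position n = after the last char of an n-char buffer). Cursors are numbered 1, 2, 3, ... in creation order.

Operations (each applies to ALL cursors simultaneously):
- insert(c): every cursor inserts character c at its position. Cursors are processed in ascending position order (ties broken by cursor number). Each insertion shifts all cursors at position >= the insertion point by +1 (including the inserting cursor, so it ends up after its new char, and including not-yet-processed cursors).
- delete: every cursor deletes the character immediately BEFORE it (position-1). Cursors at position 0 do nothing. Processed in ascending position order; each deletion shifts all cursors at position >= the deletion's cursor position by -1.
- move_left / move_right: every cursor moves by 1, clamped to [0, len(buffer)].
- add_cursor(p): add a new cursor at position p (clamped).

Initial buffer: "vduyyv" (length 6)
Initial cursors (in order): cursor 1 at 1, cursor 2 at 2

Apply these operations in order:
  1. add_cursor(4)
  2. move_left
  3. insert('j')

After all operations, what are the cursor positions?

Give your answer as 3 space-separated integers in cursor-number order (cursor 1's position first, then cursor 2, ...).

After op 1 (add_cursor(4)): buffer="vduyyv" (len 6), cursors c1@1 c2@2 c3@4, authorship ......
After op 2 (move_left): buffer="vduyyv" (len 6), cursors c1@0 c2@1 c3@3, authorship ......
After op 3 (insert('j')): buffer="jvjdujyyv" (len 9), cursors c1@1 c2@3 c3@6, authorship 1.2..3...

Answer: 1 3 6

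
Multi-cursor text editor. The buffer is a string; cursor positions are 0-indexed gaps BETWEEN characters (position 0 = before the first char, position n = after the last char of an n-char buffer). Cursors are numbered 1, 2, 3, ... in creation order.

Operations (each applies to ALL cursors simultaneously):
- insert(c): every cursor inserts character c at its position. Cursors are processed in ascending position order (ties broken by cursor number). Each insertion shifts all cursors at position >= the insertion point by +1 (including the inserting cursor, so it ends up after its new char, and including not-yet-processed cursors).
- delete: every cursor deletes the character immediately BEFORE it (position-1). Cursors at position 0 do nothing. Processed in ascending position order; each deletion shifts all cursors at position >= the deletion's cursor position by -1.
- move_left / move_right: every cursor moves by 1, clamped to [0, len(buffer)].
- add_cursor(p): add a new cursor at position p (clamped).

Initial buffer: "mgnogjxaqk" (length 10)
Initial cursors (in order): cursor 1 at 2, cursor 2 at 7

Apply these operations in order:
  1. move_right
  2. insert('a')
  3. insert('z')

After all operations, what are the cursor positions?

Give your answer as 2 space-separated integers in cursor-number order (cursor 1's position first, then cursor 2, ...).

Answer: 5 12

Derivation:
After op 1 (move_right): buffer="mgnogjxaqk" (len 10), cursors c1@3 c2@8, authorship ..........
After op 2 (insert('a')): buffer="mgnaogjxaaqk" (len 12), cursors c1@4 c2@10, authorship ...1.....2..
After op 3 (insert('z')): buffer="mgnazogjxaazqk" (len 14), cursors c1@5 c2@12, authorship ...11.....22..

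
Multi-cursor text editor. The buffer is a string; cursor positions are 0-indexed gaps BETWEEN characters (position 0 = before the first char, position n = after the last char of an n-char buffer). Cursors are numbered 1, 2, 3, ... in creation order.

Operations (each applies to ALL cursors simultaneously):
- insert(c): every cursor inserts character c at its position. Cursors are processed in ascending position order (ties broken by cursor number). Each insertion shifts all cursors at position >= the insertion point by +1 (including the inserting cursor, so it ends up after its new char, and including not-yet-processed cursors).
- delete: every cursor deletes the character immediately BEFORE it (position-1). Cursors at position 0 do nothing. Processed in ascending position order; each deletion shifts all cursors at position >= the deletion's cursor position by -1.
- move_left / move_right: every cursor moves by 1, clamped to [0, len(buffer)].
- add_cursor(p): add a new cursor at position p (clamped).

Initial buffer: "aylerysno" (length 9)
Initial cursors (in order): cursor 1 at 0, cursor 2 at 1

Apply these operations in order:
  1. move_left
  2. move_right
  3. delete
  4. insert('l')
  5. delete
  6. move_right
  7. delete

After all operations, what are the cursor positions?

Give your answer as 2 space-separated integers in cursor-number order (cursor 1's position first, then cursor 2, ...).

After op 1 (move_left): buffer="aylerysno" (len 9), cursors c1@0 c2@0, authorship .........
After op 2 (move_right): buffer="aylerysno" (len 9), cursors c1@1 c2@1, authorship .........
After op 3 (delete): buffer="ylerysno" (len 8), cursors c1@0 c2@0, authorship ........
After op 4 (insert('l')): buffer="llylerysno" (len 10), cursors c1@2 c2@2, authorship 12........
After op 5 (delete): buffer="ylerysno" (len 8), cursors c1@0 c2@0, authorship ........
After op 6 (move_right): buffer="ylerysno" (len 8), cursors c1@1 c2@1, authorship ........
After op 7 (delete): buffer="lerysno" (len 7), cursors c1@0 c2@0, authorship .......

Answer: 0 0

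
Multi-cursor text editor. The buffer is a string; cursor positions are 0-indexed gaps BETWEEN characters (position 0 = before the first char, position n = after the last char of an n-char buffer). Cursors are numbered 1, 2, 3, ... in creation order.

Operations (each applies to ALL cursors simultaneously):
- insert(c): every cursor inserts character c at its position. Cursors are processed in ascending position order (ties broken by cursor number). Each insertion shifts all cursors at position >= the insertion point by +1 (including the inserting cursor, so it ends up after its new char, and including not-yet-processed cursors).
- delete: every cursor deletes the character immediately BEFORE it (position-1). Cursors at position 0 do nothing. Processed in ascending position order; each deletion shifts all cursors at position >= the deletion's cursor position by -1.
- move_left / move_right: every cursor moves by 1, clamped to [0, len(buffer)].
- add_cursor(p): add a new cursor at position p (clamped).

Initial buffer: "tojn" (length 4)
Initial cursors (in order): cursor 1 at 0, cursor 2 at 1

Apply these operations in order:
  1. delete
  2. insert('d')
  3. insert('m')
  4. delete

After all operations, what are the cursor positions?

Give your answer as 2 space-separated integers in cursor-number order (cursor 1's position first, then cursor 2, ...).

Answer: 2 2

Derivation:
After op 1 (delete): buffer="ojn" (len 3), cursors c1@0 c2@0, authorship ...
After op 2 (insert('d')): buffer="ddojn" (len 5), cursors c1@2 c2@2, authorship 12...
After op 3 (insert('m')): buffer="ddmmojn" (len 7), cursors c1@4 c2@4, authorship 1212...
After op 4 (delete): buffer="ddojn" (len 5), cursors c1@2 c2@2, authorship 12...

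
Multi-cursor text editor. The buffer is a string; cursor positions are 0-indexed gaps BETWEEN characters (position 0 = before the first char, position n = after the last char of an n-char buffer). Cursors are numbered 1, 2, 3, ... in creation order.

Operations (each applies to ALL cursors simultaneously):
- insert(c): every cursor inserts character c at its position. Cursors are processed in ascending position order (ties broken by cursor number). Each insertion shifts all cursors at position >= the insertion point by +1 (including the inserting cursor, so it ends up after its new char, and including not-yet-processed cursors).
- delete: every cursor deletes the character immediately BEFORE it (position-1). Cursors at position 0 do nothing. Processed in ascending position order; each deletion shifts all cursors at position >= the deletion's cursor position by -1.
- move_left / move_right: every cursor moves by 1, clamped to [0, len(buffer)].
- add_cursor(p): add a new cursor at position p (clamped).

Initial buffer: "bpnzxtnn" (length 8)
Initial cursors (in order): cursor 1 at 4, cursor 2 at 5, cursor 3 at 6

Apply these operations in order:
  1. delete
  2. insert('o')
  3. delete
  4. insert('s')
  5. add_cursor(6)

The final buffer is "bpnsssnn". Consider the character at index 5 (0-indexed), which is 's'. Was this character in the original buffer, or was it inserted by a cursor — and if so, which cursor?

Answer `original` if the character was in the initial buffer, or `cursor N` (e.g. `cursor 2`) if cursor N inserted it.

Answer: cursor 3

Derivation:
After op 1 (delete): buffer="bpnnn" (len 5), cursors c1@3 c2@3 c3@3, authorship .....
After op 2 (insert('o')): buffer="bpnooonn" (len 8), cursors c1@6 c2@6 c3@6, authorship ...123..
After op 3 (delete): buffer="bpnnn" (len 5), cursors c1@3 c2@3 c3@3, authorship .....
After op 4 (insert('s')): buffer="bpnsssnn" (len 8), cursors c1@6 c2@6 c3@6, authorship ...123..
After op 5 (add_cursor(6)): buffer="bpnsssnn" (len 8), cursors c1@6 c2@6 c3@6 c4@6, authorship ...123..
Authorship (.=original, N=cursor N): . . . 1 2 3 . .
Index 5: author = 3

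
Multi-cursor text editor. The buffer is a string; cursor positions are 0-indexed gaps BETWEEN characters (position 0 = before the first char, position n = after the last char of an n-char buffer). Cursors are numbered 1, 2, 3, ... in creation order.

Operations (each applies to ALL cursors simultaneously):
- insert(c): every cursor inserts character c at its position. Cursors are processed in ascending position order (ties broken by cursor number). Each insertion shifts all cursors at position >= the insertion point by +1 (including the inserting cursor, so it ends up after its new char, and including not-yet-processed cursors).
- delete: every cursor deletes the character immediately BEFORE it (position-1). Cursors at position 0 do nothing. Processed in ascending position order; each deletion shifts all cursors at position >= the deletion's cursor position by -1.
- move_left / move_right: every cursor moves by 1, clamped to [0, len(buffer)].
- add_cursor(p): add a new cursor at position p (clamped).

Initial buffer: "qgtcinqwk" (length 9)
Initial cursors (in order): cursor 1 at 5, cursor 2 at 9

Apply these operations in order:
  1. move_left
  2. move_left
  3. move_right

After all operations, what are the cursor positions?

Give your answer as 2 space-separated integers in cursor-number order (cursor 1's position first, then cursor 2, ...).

After op 1 (move_left): buffer="qgtcinqwk" (len 9), cursors c1@4 c2@8, authorship .........
After op 2 (move_left): buffer="qgtcinqwk" (len 9), cursors c1@3 c2@7, authorship .........
After op 3 (move_right): buffer="qgtcinqwk" (len 9), cursors c1@4 c2@8, authorship .........

Answer: 4 8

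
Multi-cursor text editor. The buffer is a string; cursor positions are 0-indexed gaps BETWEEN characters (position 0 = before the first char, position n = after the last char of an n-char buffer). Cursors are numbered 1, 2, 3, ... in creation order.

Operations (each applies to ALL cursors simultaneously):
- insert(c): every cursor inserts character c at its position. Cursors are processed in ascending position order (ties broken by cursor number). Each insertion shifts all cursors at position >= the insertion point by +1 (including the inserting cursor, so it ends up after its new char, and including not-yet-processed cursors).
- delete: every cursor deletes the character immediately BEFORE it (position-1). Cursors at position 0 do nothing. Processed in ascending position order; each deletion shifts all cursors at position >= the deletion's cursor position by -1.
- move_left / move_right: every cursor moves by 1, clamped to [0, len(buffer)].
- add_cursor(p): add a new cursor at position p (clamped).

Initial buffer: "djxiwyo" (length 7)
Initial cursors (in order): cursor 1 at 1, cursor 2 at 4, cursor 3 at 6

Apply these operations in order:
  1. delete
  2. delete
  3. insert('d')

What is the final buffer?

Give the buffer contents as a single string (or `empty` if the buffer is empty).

After op 1 (delete): buffer="jxwo" (len 4), cursors c1@0 c2@2 c3@3, authorship ....
After op 2 (delete): buffer="jo" (len 2), cursors c1@0 c2@1 c3@1, authorship ..
After op 3 (insert('d')): buffer="djddo" (len 5), cursors c1@1 c2@4 c3@4, authorship 1.23.

Answer: djddo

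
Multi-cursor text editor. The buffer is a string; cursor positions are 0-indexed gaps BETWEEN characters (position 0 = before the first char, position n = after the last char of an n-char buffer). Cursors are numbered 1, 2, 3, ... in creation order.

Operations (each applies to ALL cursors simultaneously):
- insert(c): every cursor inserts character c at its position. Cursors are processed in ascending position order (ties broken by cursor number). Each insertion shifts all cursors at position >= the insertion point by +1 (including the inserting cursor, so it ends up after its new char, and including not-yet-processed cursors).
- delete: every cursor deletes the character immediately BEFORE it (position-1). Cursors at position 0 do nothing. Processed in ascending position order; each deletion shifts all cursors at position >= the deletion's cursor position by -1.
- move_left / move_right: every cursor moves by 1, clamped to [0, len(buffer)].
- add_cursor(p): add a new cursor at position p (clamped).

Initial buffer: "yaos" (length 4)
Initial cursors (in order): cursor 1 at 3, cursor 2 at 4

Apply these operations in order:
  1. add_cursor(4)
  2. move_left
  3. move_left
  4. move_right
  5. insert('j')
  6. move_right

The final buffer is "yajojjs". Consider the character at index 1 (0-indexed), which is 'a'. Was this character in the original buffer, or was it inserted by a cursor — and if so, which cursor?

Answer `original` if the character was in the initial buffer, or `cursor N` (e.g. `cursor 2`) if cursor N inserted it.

Answer: original

Derivation:
After op 1 (add_cursor(4)): buffer="yaos" (len 4), cursors c1@3 c2@4 c3@4, authorship ....
After op 2 (move_left): buffer="yaos" (len 4), cursors c1@2 c2@3 c3@3, authorship ....
After op 3 (move_left): buffer="yaos" (len 4), cursors c1@1 c2@2 c3@2, authorship ....
After op 4 (move_right): buffer="yaos" (len 4), cursors c1@2 c2@3 c3@3, authorship ....
After op 5 (insert('j')): buffer="yajojjs" (len 7), cursors c1@3 c2@6 c3@6, authorship ..1.23.
After op 6 (move_right): buffer="yajojjs" (len 7), cursors c1@4 c2@7 c3@7, authorship ..1.23.
Authorship (.=original, N=cursor N): . . 1 . 2 3 .
Index 1: author = original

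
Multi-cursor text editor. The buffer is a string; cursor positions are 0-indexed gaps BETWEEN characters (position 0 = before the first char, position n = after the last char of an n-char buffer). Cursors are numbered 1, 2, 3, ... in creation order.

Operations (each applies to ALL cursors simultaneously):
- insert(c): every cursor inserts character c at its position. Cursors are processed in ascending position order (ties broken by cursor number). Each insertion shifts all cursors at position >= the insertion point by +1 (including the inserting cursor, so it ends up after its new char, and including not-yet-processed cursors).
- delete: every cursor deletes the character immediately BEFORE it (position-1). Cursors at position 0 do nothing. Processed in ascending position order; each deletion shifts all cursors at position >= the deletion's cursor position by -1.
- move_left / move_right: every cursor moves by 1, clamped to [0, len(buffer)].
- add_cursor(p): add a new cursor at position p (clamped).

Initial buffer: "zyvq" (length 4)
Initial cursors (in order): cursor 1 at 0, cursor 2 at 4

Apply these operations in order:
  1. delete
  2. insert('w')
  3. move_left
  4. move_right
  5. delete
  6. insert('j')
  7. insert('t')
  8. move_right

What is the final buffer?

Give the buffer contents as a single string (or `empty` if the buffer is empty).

After op 1 (delete): buffer="zyv" (len 3), cursors c1@0 c2@3, authorship ...
After op 2 (insert('w')): buffer="wzyvw" (len 5), cursors c1@1 c2@5, authorship 1...2
After op 3 (move_left): buffer="wzyvw" (len 5), cursors c1@0 c2@4, authorship 1...2
After op 4 (move_right): buffer="wzyvw" (len 5), cursors c1@1 c2@5, authorship 1...2
After op 5 (delete): buffer="zyv" (len 3), cursors c1@0 c2@3, authorship ...
After op 6 (insert('j')): buffer="jzyvj" (len 5), cursors c1@1 c2@5, authorship 1...2
After op 7 (insert('t')): buffer="jtzyvjt" (len 7), cursors c1@2 c2@7, authorship 11...22
After op 8 (move_right): buffer="jtzyvjt" (len 7), cursors c1@3 c2@7, authorship 11...22

Answer: jtzyvjt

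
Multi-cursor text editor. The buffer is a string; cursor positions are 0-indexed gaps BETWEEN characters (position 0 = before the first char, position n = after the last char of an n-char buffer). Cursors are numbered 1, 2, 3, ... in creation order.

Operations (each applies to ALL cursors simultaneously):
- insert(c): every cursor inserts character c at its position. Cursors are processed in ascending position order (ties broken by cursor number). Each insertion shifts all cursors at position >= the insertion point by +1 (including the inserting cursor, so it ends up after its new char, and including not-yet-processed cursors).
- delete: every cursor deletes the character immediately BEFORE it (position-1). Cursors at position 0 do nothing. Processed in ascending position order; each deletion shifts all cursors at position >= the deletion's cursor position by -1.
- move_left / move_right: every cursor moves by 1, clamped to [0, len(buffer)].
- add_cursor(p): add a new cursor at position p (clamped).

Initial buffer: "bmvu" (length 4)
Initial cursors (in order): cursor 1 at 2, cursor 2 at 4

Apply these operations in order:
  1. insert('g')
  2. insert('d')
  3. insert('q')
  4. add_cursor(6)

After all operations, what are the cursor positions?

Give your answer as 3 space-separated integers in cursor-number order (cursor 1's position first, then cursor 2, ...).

Answer: 5 10 6

Derivation:
After op 1 (insert('g')): buffer="bmgvug" (len 6), cursors c1@3 c2@6, authorship ..1..2
After op 2 (insert('d')): buffer="bmgdvugd" (len 8), cursors c1@4 c2@8, authorship ..11..22
After op 3 (insert('q')): buffer="bmgdqvugdq" (len 10), cursors c1@5 c2@10, authorship ..111..222
After op 4 (add_cursor(6)): buffer="bmgdqvugdq" (len 10), cursors c1@5 c3@6 c2@10, authorship ..111..222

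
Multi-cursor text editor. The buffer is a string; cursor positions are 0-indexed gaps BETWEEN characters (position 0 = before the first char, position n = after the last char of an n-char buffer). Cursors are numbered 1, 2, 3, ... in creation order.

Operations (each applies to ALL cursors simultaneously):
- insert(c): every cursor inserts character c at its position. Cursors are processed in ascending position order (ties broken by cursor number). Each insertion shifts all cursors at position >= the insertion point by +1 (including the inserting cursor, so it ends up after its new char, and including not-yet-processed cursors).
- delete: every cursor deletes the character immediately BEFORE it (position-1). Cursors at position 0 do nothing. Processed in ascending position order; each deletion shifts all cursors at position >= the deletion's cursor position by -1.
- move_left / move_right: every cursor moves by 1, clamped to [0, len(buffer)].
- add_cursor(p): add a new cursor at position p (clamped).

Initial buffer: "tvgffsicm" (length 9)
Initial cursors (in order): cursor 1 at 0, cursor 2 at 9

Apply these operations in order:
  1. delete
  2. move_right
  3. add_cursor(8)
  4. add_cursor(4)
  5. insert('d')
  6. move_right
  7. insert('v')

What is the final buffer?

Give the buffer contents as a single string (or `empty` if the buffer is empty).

After op 1 (delete): buffer="tvgffsic" (len 8), cursors c1@0 c2@8, authorship ........
After op 2 (move_right): buffer="tvgffsic" (len 8), cursors c1@1 c2@8, authorship ........
After op 3 (add_cursor(8)): buffer="tvgffsic" (len 8), cursors c1@1 c2@8 c3@8, authorship ........
After op 4 (add_cursor(4)): buffer="tvgffsic" (len 8), cursors c1@1 c4@4 c2@8 c3@8, authorship ........
After op 5 (insert('d')): buffer="tdvgfdfsicdd" (len 12), cursors c1@2 c4@6 c2@12 c3@12, authorship .1...4....23
After op 6 (move_right): buffer="tdvgfdfsicdd" (len 12), cursors c1@3 c4@7 c2@12 c3@12, authorship .1...4....23
After op 7 (insert('v')): buffer="tdvvgfdfvsicddvv" (len 16), cursors c1@4 c4@9 c2@16 c3@16, authorship .1.1..4.4...2323

Answer: tdvvgfdfvsicddvv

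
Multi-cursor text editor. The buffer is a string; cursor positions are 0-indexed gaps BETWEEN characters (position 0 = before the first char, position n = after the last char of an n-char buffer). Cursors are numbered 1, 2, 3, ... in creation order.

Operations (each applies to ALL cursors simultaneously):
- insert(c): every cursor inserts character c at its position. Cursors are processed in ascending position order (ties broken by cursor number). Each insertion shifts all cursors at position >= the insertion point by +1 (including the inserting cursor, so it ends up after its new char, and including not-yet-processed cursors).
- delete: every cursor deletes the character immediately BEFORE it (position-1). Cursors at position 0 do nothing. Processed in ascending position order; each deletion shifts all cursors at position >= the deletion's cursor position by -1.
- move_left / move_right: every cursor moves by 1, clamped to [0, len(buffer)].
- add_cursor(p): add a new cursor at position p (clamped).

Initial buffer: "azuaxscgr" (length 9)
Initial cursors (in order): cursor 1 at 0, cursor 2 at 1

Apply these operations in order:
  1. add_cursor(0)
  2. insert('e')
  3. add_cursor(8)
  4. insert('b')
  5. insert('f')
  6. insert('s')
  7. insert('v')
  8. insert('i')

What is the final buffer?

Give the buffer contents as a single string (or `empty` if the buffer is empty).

After op 1 (add_cursor(0)): buffer="azuaxscgr" (len 9), cursors c1@0 c3@0 c2@1, authorship .........
After op 2 (insert('e')): buffer="eeaezuaxscgr" (len 12), cursors c1@2 c3@2 c2@4, authorship 13.2........
After op 3 (add_cursor(8)): buffer="eeaezuaxscgr" (len 12), cursors c1@2 c3@2 c2@4 c4@8, authorship 13.2........
After op 4 (insert('b')): buffer="eebbaebzuaxbscgr" (len 16), cursors c1@4 c3@4 c2@7 c4@12, authorship 1313.22....4....
After op 5 (insert('f')): buffer="eebbffaebfzuaxbfscgr" (len 20), cursors c1@6 c3@6 c2@10 c4@16, authorship 131313.222....44....
After op 6 (insert('s')): buffer="eebbffssaebfszuaxbfsscgr" (len 24), cursors c1@8 c3@8 c2@13 c4@20, authorship 13131313.2222....444....
After op 7 (insert('v')): buffer="eebbffssvvaebfsvzuaxbfsvscgr" (len 28), cursors c1@10 c3@10 c2@16 c4@24, authorship 1313131313.22222....4444....
After op 8 (insert('i')): buffer="eebbffssvviiaebfsvizuaxbfsviscgr" (len 32), cursors c1@12 c3@12 c2@19 c4@28, authorship 131313131313.222222....44444....

Answer: eebbffssvviiaebfsvizuaxbfsviscgr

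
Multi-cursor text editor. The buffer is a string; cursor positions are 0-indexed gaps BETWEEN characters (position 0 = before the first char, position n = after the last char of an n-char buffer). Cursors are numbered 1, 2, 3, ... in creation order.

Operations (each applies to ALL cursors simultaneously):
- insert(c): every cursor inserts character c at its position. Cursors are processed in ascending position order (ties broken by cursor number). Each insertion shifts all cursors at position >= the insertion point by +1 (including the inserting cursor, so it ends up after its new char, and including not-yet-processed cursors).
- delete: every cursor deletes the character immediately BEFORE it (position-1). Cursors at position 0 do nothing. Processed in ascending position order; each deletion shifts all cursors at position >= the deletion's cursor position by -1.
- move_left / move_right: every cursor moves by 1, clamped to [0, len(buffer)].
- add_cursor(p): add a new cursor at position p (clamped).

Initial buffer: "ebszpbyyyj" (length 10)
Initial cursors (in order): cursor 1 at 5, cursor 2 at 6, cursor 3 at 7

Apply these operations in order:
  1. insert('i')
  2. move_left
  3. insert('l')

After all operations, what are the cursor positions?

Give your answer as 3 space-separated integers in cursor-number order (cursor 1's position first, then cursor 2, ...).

Answer: 6 9 12

Derivation:
After op 1 (insert('i')): buffer="ebszpibiyiyyj" (len 13), cursors c1@6 c2@8 c3@10, authorship .....1.2.3...
After op 2 (move_left): buffer="ebszpibiyiyyj" (len 13), cursors c1@5 c2@7 c3@9, authorship .....1.2.3...
After op 3 (insert('l')): buffer="ebszplibliyliyyj" (len 16), cursors c1@6 c2@9 c3@12, authorship .....11.22.33...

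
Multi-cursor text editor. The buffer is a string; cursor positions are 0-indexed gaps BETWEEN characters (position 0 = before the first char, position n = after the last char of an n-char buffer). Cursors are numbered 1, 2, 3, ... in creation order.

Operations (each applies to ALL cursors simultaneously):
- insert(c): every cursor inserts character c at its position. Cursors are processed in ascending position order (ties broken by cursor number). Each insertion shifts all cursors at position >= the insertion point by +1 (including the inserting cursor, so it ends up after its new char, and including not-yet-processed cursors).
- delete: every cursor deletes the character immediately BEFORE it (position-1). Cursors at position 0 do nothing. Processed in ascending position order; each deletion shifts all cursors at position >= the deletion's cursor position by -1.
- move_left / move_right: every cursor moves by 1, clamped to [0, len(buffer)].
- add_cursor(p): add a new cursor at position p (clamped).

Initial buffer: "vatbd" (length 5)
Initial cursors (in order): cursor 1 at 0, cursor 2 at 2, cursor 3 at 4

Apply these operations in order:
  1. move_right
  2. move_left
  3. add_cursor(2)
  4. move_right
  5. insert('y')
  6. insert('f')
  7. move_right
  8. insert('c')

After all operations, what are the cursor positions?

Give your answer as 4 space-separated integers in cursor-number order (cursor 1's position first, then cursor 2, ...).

After op 1 (move_right): buffer="vatbd" (len 5), cursors c1@1 c2@3 c3@5, authorship .....
After op 2 (move_left): buffer="vatbd" (len 5), cursors c1@0 c2@2 c3@4, authorship .....
After op 3 (add_cursor(2)): buffer="vatbd" (len 5), cursors c1@0 c2@2 c4@2 c3@4, authorship .....
After op 4 (move_right): buffer="vatbd" (len 5), cursors c1@1 c2@3 c4@3 c3@5, authorship .....
After op 5 (insert('y')): buffer="vyatyybdy" (len 9), cursors c1@2 c2@6 c4@6 c3@9, authorship .1..24..3
After op 6 (insert('f')): buffer="vyfatyyffbdyf" (len 13), cursors c1@3 c2@9 c4@9 c3@13, authorship .11..2424..33
After op 7 (move_right): buffer="vyfatyyffbdyf" (len 13), cursors c1@4 c2@10 c4@10 c3@13, authorship .11..2424..33
After op 8 (insert('c')): buffer="vyfactyyffbccdyfc" (len 17), cursors c1@5 c2@13 c4@13 c3@17, authorship .11.1.2424.24.333

Answer: 5 13 17 13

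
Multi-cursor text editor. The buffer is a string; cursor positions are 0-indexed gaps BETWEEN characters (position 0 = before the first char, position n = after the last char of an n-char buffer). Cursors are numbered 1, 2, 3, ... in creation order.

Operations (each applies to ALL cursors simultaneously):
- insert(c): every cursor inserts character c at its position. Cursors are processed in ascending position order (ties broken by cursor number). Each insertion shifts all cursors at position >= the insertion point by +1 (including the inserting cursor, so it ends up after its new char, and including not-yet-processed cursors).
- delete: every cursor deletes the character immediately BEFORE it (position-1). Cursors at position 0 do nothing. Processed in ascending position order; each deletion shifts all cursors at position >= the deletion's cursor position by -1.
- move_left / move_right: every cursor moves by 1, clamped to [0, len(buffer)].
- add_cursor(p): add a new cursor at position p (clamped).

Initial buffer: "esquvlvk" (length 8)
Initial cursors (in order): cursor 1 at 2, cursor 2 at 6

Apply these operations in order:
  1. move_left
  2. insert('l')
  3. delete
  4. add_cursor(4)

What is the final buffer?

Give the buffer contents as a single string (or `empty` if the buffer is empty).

After op 1 (move_left): buffer="esquvlvk" (len 8), cursors c1@1 c2@5, authorship ........
After op 2 (insert('l')): buffer="elsquvllvk" (len 10), cursors c1@2 c2@7, authorship .1....2...
After op 3 (delete): buffer="esquvlvk" (len 8), cursors c1@1 c2@5, authorship ........
After op 4 (add_cursor(4)): buffer="esquvlvk" (len 8), cursors c1@1 c3@4 c2@5, authorship ........

Answer: esquvlvk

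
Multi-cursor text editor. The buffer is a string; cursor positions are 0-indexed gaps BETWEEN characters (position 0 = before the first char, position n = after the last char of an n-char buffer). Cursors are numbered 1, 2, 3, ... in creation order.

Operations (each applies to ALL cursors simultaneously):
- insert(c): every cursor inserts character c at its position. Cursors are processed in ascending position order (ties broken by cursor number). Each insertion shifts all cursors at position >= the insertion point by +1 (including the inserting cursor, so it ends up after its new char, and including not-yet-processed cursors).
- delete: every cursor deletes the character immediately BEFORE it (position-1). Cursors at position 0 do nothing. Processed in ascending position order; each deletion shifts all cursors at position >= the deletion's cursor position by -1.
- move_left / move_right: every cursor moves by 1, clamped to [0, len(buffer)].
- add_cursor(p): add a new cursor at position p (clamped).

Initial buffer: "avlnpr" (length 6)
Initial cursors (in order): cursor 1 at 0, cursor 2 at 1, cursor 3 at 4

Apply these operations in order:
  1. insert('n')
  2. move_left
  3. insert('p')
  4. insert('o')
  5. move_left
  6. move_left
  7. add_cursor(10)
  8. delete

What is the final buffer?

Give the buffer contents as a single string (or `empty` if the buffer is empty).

Answer: ponponvponpr

Derivation:
After op 1 (insert('n')): buffer="nanvlnnpr" (len 9), cursors c1@1 c2@3 c3@7, authorship 1.2...3..
After op 2 (move_left): buffer="nanvlnnpr" (len 9), cursors c1@0 c2@2 c3@6, authorship 1.2...3..
After op 3 (insert('p')): buffer="pnapnvlnpnpr" (len 12), cursors c1@1 c2@4 c3@9, authorship 11.22...33..
After op 4 (insert('o')): buffer="ponaponvlnponpr" (len 15), cursors c1@2 c2@6 c3@12, authorship 111.222...333..
After op 5 (move_left): buffer="ponaponvlnponpr" (len 15), cursors c1@1 c2@5 c3@11, authorship 111.222...333..
After op 6 (move_left): buffer="ponaponvlnponpr" (len 15), cursors c1@0 c2@4 c3@10, authorship 111.222...333..
After op 7 (add_cursor(10)): buffer="ponaponvlnponpr" (len 15), cursors c1@0 c2@4 c3@10 c4@10, authorship 111.222...333..
After op 8 (delete): buffer="ponponvponpr" (len 12), cursors c1@0 c2@3 c3@7 c4@7, authorship 111222.333..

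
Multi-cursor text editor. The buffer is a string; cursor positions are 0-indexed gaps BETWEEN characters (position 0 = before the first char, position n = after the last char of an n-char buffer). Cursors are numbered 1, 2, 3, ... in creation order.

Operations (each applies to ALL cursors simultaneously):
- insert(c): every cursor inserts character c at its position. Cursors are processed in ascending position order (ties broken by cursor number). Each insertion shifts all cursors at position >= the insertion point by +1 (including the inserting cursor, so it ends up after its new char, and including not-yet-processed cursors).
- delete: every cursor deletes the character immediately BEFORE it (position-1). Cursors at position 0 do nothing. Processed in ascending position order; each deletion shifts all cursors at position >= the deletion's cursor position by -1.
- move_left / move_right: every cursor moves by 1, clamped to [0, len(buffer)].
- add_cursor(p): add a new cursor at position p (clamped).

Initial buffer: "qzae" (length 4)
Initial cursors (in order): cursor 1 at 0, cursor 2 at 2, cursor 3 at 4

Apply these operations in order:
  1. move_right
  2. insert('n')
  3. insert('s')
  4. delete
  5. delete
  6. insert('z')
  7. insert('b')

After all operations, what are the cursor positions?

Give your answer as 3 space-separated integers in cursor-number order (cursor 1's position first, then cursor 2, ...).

After op 1 (move_right): buffer="qzae" (len 4), cursors c1@1 c2@3 c3@4, authorship ....
After op 2 (insert('n')): buffer="qnzanen" (len 7), cursors c1@2 c2@5 c3@7, authorship .1..2.3
After op 3 (insert('s')): buffer="qnszansens" (len 10), cursors c1@3 c2@7 c3@10, authorship .11..22.33
After op 4 (delete): buffer="qnzanen" (len 7), cursors c1@2 c2@5 c3@7, authorship .1..2.3
After op 5 (delete): buffer="qzae" (len 4), cursors c1@1 c2@3 c3@4, authorship ....
After op 6 (insert('z')): buffer="qzzazez" (len 7), cursors c1@2 c2@5 c3@7, authorship .1..2.3
After op 7 (insert('b')): buffer="qzbzazbezb" (len 10), cursors c1@3 c2@7 c3@10, authorship .11..22.33

Answer: 3 7 10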